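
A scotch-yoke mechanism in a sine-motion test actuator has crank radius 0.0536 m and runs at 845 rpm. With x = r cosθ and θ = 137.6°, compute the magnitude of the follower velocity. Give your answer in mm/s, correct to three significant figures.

3200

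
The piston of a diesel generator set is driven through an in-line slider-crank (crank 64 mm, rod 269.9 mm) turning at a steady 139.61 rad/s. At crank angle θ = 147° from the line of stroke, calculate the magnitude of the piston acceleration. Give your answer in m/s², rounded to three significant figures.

ω = 139.6 rad/s
x(θ) = r cosθ + √(L² − r² sin²θ); with ω constant, a = ω²·d²x/dθ².
d²x/dθ² = −r cosθ − r²(cos2θ)/√u − r⁴ sin²2θ/(4u^{3/2}),  u = L² − r² sin²θ = 0.071631 m².
Substituting r = 0.064 m, L = 0.2699 m, θ = 147°: d²x/dθ² = +0.047268 m.
a = ω²·d²x/dθ² = (139.6)²·(+0.047268) = +921.29 m/s²;  |a| = 921.29 m/s².

921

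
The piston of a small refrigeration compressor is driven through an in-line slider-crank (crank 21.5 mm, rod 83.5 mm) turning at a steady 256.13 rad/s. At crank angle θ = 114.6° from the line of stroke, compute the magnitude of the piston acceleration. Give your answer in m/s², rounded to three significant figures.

ω = 256.1 rad/s
x(θ) = r cosθ + √(L² − r² sin²θ); with ω constant, a = ω²·d²x/dθ².
d²x/dθ² = −r cosθ − r²(cos2θ)/√u − r⁴ sin²2θ/(4u^{3/2}),  u = L² − r² sin²θ = 0.0065901 m².
Substituting r = 0.0215 m, L = 0.0835 m, θ = 114.6°: d²x/dθ² = +0.012614 m.
a = ω²·d²x/dθ² = (256.1)²·(+0.012614) = +827.48 m/s²;  |a| = 827.48 m/s².

827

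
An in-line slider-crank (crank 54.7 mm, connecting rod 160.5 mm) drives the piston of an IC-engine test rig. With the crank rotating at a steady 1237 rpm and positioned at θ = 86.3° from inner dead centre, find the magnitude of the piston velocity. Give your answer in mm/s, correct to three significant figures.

ω = 2π·1237/60 = 129.5 rad/s
For an in-line slider-crank, x = r cosθ + √(L² − r² sin²θ), so v = −rω sinθ·[1 + r cosθ/√(L² − r² sin²θ)].
With r = 0.0547 m, L = 0.1605 m, θ = 86.3°: √(L² − r² sin²θ) = 0.15093 m.
v = −0.0547·129.5·0.99792·[1 + 0.0547·0.06453/0.15093] = -7.2363 m/s.
|v| = 7.2363 m/s = 7236.3 mm/s.

7240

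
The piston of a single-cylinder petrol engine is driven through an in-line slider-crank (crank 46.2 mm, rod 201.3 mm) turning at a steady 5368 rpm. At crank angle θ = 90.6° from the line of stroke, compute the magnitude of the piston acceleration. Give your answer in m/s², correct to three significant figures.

3590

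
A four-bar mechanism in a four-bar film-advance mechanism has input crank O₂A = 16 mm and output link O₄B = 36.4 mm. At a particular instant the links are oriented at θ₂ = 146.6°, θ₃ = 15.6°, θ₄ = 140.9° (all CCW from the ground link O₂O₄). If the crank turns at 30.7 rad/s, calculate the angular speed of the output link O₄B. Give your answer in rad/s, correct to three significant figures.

ω₂ = 30.7 rad/s
Differentiating the loop-closure r₂e^{iθ₂}+r₃e^{iθ₃}=r₁+r₄e^{iθ₄} gives r₂ω₂e^{iθ₂}+r₃ω₃e^{iθ₃}=r₄ω₄e^{iθ₄}.
Eliminating the other unknown: ω₄ = r₂ω₂ sin(θ₂−θ₃) / [r₄ sin(θ₄−θ₃)].
Numerator sine = +0.75471; denominator sine = +0.81614.
Result = 0.016·30.7·(+0.75471) / (0.0364·(+0.81614)) = +12.479 rad/s; magnitude 12.479 rad/s.

12.5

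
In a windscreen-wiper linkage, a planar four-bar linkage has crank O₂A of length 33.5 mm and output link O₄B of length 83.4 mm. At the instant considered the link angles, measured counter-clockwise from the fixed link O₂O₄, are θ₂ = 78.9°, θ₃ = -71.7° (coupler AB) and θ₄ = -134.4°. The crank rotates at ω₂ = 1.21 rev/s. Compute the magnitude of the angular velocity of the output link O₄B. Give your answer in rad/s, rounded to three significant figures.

ω₂ = 7.603 rad/s (from 1.21 rev/s).
Differentiating the loop-closure r₂e^{iθ₂}+r₃e^{iθ₃}=r₁+r₄e^{iθ₄} gives r₂ω₂e^{iθ₂}+r₃ω₃e^{iθ₃}=r₄ω₄e^{iθ₄}.
Eliminating the other unknown: ω₄ = r₂ω₂ sin(θ₂−θ₃) / [r₄ sin(θ₄−θ₃)].
Numerator sine = +0.49090; denominator sine = -0.88862.
Result = 0.0335·7.603·(+0.49090) / (0.0834·(-0.88862)) = -1.687 rad/s; magnitude 1.687 rad/s.

1.69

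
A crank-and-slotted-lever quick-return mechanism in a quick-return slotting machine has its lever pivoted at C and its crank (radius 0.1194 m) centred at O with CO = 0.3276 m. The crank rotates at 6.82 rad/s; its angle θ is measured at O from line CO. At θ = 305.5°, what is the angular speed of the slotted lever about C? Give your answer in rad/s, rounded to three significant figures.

1.51

ω = 6.82 rad/s
Crank pin A relative to C: A = (d + r cosθ, r sinθ); lever angle φ = atan2(r sinθ, d + r cosθ).
Differentiating tanφ: φ̇ = rω(d cosθ + r)/(d² + r² + 2dr cosθ).
d² + r² + 2dr cosθ = |CA|² = 0.167007 m²;  d cosθ + r = +0.30964 m.
|ω_lever| = |0.1194·6.82·+0.30964| / 0.167007 = 1.5098 rad/s.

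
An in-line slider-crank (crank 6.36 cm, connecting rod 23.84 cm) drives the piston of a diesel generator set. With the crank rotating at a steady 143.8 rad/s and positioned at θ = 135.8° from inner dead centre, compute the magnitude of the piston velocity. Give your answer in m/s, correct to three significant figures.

ω = 143.8 rad/s
For an in-line slider-crank, x = r cosθ + √(L² − r² sin²θ), so v = −rω sinθ·[1 + r cosθ/√(L² − r² sin²θ)].
With r = 0.0636 m, L = 0.2384 m, θ = 135.8°: √(L² − r² sin²θ) = 0.23424 m.
v = −0.0636·143.8·0.69717·[1 + 0.0636·-0.71691/0.23424] = -5.1349 m/s.
|v| = 5.1349 m/s.

5.13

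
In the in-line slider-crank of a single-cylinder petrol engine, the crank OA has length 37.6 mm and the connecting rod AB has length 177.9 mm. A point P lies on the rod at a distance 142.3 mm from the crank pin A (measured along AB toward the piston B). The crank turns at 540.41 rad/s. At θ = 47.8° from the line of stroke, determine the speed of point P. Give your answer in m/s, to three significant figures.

17.0

ω = 540.4 rad/s.  Crank-pin speed |V_A| = rω = 20.319 m/s, perpendicular to OA.
Rod angle: sinφ = −(r/L) sinθ ⇒ φ = -9.008°; ω_rod = −rω cosθ/√(L²−r²sin²θ) = -77.681 rad/s.
V_P = V_A + ω_rod × AP, with AP = 0.1423 m along the rod.
Components: V_Px = −rω sinθ − a·ω_rod·sinφ = -16.783 m/s;  V_Py = rω cosθ + a·ω_rod·cosφ = +2.7313 m/s.
|V_P| = √(V_Px² + V_Py²) = 17.004 m/s.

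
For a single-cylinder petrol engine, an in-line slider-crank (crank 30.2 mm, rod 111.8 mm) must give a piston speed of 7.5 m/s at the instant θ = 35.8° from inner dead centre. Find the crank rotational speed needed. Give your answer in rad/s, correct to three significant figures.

347

For an in-line slider-crank, |v_piston| = rω|sinθ|·[1 + r cosθ/√(L² − r² sin²θ)].
With r = 0.0302 m, L = 0.1118 m, θ = 35.8°: the bracketed kinematic factor |dx/dθ| = 0.021585 m.
ω = v/|dx/dθ| = 7.5/0.021585 = 347.46 rad/s.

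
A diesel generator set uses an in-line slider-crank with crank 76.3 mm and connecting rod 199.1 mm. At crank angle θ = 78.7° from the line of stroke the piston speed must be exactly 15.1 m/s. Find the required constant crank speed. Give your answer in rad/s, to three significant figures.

For an in-line slider-crank, |v_piston| = rω|sinθ|·[1 + r cosθ/√(L² − r² sin²θ)].
With r = 0.0763 m, L = 0.1991 m, θ = 78.7°: the bracketed kinematic factor |dx/dθ| = 0.080884 m.
ω = v/|dx/dθ| = 15.1/0.080884 = 186.69 rad/s.

187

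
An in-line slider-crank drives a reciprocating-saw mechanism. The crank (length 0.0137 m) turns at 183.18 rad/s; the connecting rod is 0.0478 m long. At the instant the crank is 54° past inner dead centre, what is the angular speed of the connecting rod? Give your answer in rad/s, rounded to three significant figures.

ω = 183.2 rad/s
The rod makes angle φ with the slider axis where L sinφ = r sinθ; differentiating, L cosφ·φ̇ = r ω cosθ.
L cosφ = √(L² − r² sin²θ) = 0.046497 m.
|ω_rod| = r ω |cosθ| / √(L² − r² sin²θ) = 0.0137·183.2·0.58779/0.046497 = 31.724 rad/s.

31.7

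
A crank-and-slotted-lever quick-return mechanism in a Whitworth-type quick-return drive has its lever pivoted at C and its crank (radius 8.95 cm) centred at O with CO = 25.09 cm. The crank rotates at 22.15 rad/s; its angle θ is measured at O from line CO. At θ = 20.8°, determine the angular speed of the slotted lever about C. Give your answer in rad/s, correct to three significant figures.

5.69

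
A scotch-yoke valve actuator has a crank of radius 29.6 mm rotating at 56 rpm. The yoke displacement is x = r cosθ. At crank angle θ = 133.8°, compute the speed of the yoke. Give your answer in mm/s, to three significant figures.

ω = 5.864 rad/s (from 56 rpm).
x = r cosθ ⇒ ẋ = −rω sinθ.
|v| = rω|sinθ| = 0.0296·5.864·|sin 133.8°| = 0.12529 m/s = 125.29 mm/s.

125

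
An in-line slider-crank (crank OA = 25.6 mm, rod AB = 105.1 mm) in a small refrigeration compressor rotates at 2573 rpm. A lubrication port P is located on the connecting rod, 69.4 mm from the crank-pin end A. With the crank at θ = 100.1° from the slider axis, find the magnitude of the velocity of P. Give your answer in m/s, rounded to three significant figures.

ω = 269.4 rad/s.  Crank-pin speed |V_A| = rω = 6.8978 m/s, perpendicular to OA.
Rod angle: sinφ = −(r/L) sinθ ⇒ φ = -13.875°; ω_rod = −rω cosθ/√(L²−r²sin²θ) = +11.855 rad/s.
V_P = V_A + ω_rod × AP, with AP = 0.0694 m along the rod.
Components: V_Px = −rω sinθ − a·ω_rod·sinφ = -6.5936 m/s;  V_Py = rω cosθ + a·ω_rod·cosφ = -0.41089 m/s.
|V_P| = √(V_Px² + V_Py²) = 6.6064 m/s.

6.61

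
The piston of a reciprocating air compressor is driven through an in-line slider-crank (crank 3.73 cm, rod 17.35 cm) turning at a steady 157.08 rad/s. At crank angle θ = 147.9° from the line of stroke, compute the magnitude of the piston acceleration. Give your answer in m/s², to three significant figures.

ω = 157.1 rad/s
x(θ) = r cosθ + √(L² − r² sin²θ); with ω constant, a = ω²·d²x/dθ².
d²x/dθ² = −r cosθ − r²(cos2θ)/√u − r⁴ sin²2θ/(4u^{3/2}),  u = L² − r² sin²θ = 0.0297094 m².
Substituting r = 0.0373 m, L = 0.1735 m, θ = 147.9°: d²x/dθ² = +0.028008 m.
a = ω²·d²x/dθ² = (157.1)²·(+0.028008) = +691.07 m/s²;  |a| = 691.07 m/s².

691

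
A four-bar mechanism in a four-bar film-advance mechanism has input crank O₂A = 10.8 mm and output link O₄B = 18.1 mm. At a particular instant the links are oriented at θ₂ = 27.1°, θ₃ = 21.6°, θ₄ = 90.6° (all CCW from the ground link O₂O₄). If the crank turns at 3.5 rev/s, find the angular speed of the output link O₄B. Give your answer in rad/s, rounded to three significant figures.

1.35

ω₂ = 21.99 rad/s (from 3.5 rev/s).
Differentiating the loop-closure r₂e^{iθ₂}+r₃e^{iθ₃}=r₁+r₄e^{iθ₄} gives r₂ω₂e^{iθ₂}+r₃ω₃e^{iθ₃}=r₄ω₄e^{iθ₄}.
Eliminating the other unknown: ω₄ = r₂ω₂ sin(θ₂−θ₃) / [r₄ sin(θ₄−θ₃)].
Numerator sine = +0.09585; denominator sine = +0.93358.
Result = 0.0108·21.99·(+0.09585) / (0.0181·(+0.93358)) = +1.3471 rad/s; magnitude 1.3471 rad/s.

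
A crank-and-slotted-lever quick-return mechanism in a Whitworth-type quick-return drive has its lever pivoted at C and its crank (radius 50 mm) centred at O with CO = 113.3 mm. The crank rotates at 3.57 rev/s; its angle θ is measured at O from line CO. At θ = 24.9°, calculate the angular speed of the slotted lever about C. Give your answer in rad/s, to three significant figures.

ω = 22.43 rad/s (from 3.57 rev/s).
Crank pin A relative to C: A = (d + r cosθ, r sinθ); lever angle φ = atan2(r sinθ, d + r cosθ).
Differentiating tanφ: φ̇ = rω(d cosθ + r)/(d² + r² + 2dr cosθ).
d² + r² + 2dr cosθ = |CA|² = 0.0256137 m²;  d cosθ + r = +0.15277 m.
|ω_lever| = |0.05·22.43·+0.15277| / 0.0256137 = 6.6893 rad/s.

6.69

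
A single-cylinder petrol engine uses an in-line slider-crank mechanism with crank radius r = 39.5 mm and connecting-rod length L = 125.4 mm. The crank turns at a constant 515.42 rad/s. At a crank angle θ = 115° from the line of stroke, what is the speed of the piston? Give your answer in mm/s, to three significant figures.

15900

ω = 515.4 rad/s
For an in-line slider-crank, x = r cosθ + √(L² − r² sin²θ), so v = −rω sinθ·[1 + r cosθ/√(L² − r² sin²θ)].
With r = 0.0395 m, L = 0.1254 m, θ = 115°: √(L² − r² sin²θ) = 0.12018 m.
v = −0.0395·515.4·0.90631·[1 + 0.0395·-0.42262/0.12018] = -15.889 m/s.
|v| = 15.889 m/s = 15889 mm/s.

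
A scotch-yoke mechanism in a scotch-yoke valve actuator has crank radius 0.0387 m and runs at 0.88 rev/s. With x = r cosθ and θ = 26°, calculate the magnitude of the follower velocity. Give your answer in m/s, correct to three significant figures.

0.0938

ω = 5.529 rad/s (from 0.88 rev/s).
x = r cosθ ⇒ ẋ = −rω sinθ.
|v| = rω|sinθ| = 0.0387·5.529·|sin 26°| = 0.093803 m/s.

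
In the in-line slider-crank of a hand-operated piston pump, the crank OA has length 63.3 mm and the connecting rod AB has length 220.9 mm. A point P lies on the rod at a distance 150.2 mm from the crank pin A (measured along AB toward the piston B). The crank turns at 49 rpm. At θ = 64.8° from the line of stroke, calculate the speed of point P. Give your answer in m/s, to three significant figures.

ω = 5.131 rad/s.  Crank-pin speed |V_A| = rω = 0.32481 m/s, perpendicular to OA.
Rod angle: sinφ = −(r/L) sinθ ⇒ φ = -15.028°; ω_rod = −rω cosθ/√(L²−r²sin²θ) = -0.64823 rad/s.
V_P = V_A + ω_rod × AP, with AP = 0.1502 m along the rod.
Components: V_Px = −rω sinθ − a·ω_rod·sinφ = -0.31914 m/s;  V_Py = rω cosθ + a·ω_rod·cosφ = +0.044263 m/s.
|V_P| = √(V_Px² + V_Py²) = 0.3222 m/s.

0.322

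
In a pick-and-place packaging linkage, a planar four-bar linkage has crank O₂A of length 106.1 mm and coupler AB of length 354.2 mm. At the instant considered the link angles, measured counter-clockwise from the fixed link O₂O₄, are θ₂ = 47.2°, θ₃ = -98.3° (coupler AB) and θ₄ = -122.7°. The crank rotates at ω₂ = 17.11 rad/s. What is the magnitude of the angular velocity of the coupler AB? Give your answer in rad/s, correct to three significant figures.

ω₂ = 17.11 rad/s
Differentiating the loop-closure r₂e^{iθ₂}+r₃e^{iθ₃}=r₁+r₄e^{iθ₄} gives r₂ω₂e^{iθ₂}+r₃ω₃e^{iθ₃}=r₄ω₄e^{iθ₄}.
Eliminating the other unknown: ω₃ = r₂ω₂ sin(θ₄−θ₂) / [r₃ sin(θ₃−θ₄)].
Numerator sine = -0.17537; denominator sine = +0.41310.
Result = 0.1061·17.11·(-0.17537) / (0.3542·(+0.41310)) = -2.1757 rad/s; magnitude 2.1757 rad/s.

2.18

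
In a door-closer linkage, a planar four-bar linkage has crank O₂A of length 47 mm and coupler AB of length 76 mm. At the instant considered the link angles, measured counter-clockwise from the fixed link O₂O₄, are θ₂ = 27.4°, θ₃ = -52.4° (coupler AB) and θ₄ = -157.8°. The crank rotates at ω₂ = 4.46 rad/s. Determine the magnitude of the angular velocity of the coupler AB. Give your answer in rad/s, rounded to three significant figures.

ω₂ = 4.46 rad/s
Differentiating the loop-closure r₂e^{iθ₂}+r₃e^{iθ₃}=r₁+r₄e^{iθ₄} gives r₂ω₂e^{iθ₂}+r₃ω₃e^{iθ₃}=r₄ω₄e^{iθ₄}.
Eliminating the other unknown: ω₃ = r₂ω₂ sin(θ₄−θ₂) / [r₃ sin(θ₃−θ₄)].
Numerator sine = +0.09063; denominator sine = +0.96410.
Result = 0.047·4.46·(+0.09063) / (0.076·(+0.96410)) = +0.25929 rad/s; magnitude 0.25929 rad/s.

0.259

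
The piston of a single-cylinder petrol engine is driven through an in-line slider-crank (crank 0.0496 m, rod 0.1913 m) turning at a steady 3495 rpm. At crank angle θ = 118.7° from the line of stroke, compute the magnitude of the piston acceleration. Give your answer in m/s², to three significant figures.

4120

ω = 2π·3495/60 = 366 rad/s
x(θ) = r cosθ + √(L² − r² sin²θ); with ω constant, a = ω²·d²x/dθ².
d²x/dθ² = −r cosθ − r²(cos2θ)/√u − r⁴ sin²2θ/(4u^{3/2}),  u = L² − r² sin²θ = 0.0347029 m².
Substituting r = 0.0496 m, L = 0.1913 m, θ = 118.7°: d²x/dθ² = +0.030768 m.
a = ω²·d²x/dθ² = (366)²·(+0.030768) = +4121.5 m/s²;  |a| = 4121.5 m/s².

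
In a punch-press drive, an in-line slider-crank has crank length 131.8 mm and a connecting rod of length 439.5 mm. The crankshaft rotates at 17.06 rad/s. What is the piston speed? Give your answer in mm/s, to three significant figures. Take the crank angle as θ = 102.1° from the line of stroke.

2050

ω = 17.06 rad/s
For an in-line slider-crank, x = r cosθ + √(L² − r² sin²θ), so v = −rω sinθ·[1 + r cosθ/√(L² − r² sin²θ)].
With r = 0.1318 m, L = 0.4395 m, θ = 102.1°: √(L² − r² sin²θ) = 0.42018 m.
v = −0.1318·17.06·0.97778·[1 + 0.1318·-0.20962/0.42018] = -2.054 m/s.
|v| = 2.054 m/s = 2054 mm/s.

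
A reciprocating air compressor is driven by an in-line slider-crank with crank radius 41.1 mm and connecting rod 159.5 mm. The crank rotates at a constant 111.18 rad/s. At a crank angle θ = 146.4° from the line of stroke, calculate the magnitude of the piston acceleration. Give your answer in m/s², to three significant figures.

370

ω = 111.2 rad/s
x(θ) = r cosθ + √(L² − r² sin²θ); with ω constant, a = ω²·d²x/dθ².
d²x/dθ² = −r cosθ − r²(cos2θ)/√u − r⁴ sin²2θ/(4u^{3/2}),  u = L² − r² sin²θ = 0.0249229 m².
Substituting r = 0.0411 m, L = 0.1595 m, θ = 146.4°: d²x/dθ² = +0.029933 m.
a = ω²·d²x/dθ² = (111.2)²·(+0.029933) = +370 m/s²;  |a| = 370 m/s².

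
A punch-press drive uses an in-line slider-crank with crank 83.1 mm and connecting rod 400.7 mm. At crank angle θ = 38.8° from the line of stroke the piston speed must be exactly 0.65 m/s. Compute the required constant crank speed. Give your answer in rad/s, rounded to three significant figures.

10.7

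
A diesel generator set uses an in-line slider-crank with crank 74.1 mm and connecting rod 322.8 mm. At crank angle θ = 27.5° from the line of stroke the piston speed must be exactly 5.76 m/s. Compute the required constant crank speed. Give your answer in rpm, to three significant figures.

For an in-line slider-crank, |v_piston| = rω|sinθ|·[1 + r cosθ/√(L² − r² sin²θ)].
With r = 0.0741 m, L = 0.3228 m, θ = 27.5°: the bracketed kinematic factor |dx/dθ| = 0.041222 m.
ω = v/|dx/dθ| = 5.76/0.041222 = 139.73 rad/s.
N = 60ω/(2π) = 1334.3 rpm.

1330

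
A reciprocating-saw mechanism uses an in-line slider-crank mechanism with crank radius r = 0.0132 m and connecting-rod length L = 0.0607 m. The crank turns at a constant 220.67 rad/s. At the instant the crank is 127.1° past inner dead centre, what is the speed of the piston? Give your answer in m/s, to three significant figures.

ω = 220.7 rad/s
For an in-line slider-crank, x = r cosθ + √(L² − r² sin²θ), so v = −rω sinθ·[1 + r cosθ/√(L² − r² sin²θ)].
With r = 0.0132 m, L = 0.0607 m, θ = 127.1°: √(L² − r² sin²θ) = 0.05978 m.
v = −0.0132·220.7·0.79758·[1 + 0.0132·-0.60321/0.05978] = -2.0138 m/s.
|v| = 2.0138 m/s.

2.01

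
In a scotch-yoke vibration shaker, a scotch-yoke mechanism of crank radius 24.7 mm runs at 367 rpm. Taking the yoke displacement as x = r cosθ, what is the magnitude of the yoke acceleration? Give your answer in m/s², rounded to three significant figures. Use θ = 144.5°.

29.7

ω = 38.43 rad/s (from 367 rpm).
x = r cosθ ⇒ ẍ = −rω² cosθ (ω constant).
|a| = rω²|cosθ| = 0.0247·(38.43)²·|cos 144.5°| = 29.701 m/s².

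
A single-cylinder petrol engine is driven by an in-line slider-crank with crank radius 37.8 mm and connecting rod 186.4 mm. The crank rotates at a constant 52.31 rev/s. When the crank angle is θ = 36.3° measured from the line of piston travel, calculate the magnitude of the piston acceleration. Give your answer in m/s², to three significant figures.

ω = 2π·52.3 = 328.7 rad/s
x(θ) = r cosθ + √(L² − r² sin²θ); with ω constant, a = ω²·d²x/dθ².
d²x/dθ² = −r cosθ − r²(cos2θ)/√u − r⁴ sin²2θ/(4u^{3/2}),  u = L² − r² sin²θ = 0.0342442 m².
Substituting r = 0.0378 m, L = 0.1864 m, θ = 36.3°: d²x/dθ² = -0.032846 m.
a = ω²·d²x/dθ² = (328.7)²·(-0.032846) = -3548.3 m/s²;  |a| = 3548.3 m/s².

3550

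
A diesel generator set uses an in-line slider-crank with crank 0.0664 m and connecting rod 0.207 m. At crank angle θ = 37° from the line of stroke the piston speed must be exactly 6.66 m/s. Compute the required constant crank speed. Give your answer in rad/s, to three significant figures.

132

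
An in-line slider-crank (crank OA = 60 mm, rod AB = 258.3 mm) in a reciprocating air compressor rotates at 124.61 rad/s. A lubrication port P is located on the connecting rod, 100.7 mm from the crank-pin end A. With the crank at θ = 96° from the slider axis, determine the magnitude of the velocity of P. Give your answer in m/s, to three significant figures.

7.38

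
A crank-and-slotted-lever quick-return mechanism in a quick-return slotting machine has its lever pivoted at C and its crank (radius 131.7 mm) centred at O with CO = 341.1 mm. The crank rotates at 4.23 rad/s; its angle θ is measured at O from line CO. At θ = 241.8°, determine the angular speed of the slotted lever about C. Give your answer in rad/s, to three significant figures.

ω = 4.23 rad/s
Crank pin A relative to C: A = (d + r cosθ, r sinθ); lever angle φ = atan2(r sinθ, d + r cosθ).
Differentiating tanφ: φ̇ = rω(d cosθ + r)/(d² + r² + 2dr cosθ).
d² + r² + 2dr cosθ = |CA|² = 0.0912374 m²;  d cosθ + r = -0.029487 m.
|ω_lever| = |0.1317·4.23·-0.029487| / 0.0912374 = 0.18005 rad/s.

0.180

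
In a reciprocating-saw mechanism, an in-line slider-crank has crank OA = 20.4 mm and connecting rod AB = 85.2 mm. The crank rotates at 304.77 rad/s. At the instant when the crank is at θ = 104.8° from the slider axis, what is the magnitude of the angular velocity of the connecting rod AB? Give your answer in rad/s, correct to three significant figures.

ω = 304.8 rad/s
The rod makes angle φ with the slider axis where L sinφ = r sinθ; differentiating, L cosφ·φ̇ = r ω cosθ.
L cosφ = √(L² − r² sin²θ) = 0.082886 m.
|ω_rod| = r ω |cosθ| / √(L² − r² sin²θ) = 0.0204·304.8·0.25545/0.082886 = 19.161 rad/s.

19.2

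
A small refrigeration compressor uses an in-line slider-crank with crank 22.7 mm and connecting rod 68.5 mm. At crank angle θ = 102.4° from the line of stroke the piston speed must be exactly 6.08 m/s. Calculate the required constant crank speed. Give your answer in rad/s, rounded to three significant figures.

297

For an in-line slider-crank, |v_piston| = rω|sinθ|·[1 + r cosθ/√(L² − r² sin²θ)].
With r = 0.0227 m, L = 0.0685 m, θ = 102.4°: the bracketed kinematic factor |dx/dθ| = 0.020503 m.
ω = v/|dx/dθ| = 6.08/0.020503 = 296.54 rad/s.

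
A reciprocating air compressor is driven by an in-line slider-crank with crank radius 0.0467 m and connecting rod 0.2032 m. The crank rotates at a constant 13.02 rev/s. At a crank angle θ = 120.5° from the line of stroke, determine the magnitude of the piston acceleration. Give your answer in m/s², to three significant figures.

ω = 2π·13 = 81.81 rad/s
x(θ) = r cosθ + √(L² − r² sin²θ); with ω constant, a = ω²·d²x/dθ².
d²x/dθ² = −r cosθ − r²(cos2θ)/√u − r⁴ sin²2θ/(4u^{3/2}),  u = L² − r² sin²θ = 0.0396711 m².
Substituting r = 0.0467 m, L = 0.2032 m, θ = 120.5°: d²x/dθ² = +0.028895 m.
a = ω²·d²x/dθ² = (81.81)²·(+0.028895) = +193.38 m/s²;  |a| = 193.38 m/s².

193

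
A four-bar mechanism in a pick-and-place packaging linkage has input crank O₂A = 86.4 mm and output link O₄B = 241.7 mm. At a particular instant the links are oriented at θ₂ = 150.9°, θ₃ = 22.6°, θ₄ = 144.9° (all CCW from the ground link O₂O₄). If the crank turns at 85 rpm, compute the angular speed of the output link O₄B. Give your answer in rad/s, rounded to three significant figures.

ω₂ = 8.901 rad/s (from 85 rpm).
Differentiating the loop-closure r₂e^{iθ₂}+r₃e^{iθ₃}=r₁+r₄e^{iθ₄} gives r₂ω₂e^{iθ₂}+r₃ω₃e^{iθ₃}=r₄ω₄e^{iθ₄}.
Eliminating the other unknown: ω₄ = r₂ω₂ sin(θ₂−θ₃) / [r₄ sin(θ₄−θ₃)].
Numerator sine = +0.78478; denominator sine = +0.84526.
Result = 0.0864·8.901·(+0.78478) / (0.2417·(+0.84526)) = +2.9542 rad/s; magnitude 2.9542 rad/s.

2.95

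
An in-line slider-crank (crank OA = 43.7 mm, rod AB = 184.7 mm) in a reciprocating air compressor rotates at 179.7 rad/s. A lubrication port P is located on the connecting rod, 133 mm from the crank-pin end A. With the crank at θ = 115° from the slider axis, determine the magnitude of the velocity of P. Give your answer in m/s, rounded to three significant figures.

6.66

ω = 179.7 rad/s.  Crank-pin speed |V_A| = rω = 7.8529 m/s, perpendicular to OA.
Rod angle: sinφ = −(r/L) sinθ ⇒ φ = -12.382°; ω_rod = −rω cosθ/√(L²−r²sin²θ) = +18.396 rad/s.
V_P = V_A + ω_rod × AP, with AP = 0.133 m along the rod.
Components: V_Px = −rω sinθ − a·ω_rod·sinφ = -6.5925 m/s;  V_Py = rω cosθ + a·ω_rod·cosφ = -0.92897 m/s.
|V_P| = √(V_Px² + V_Py²) = 6.6576 m/s.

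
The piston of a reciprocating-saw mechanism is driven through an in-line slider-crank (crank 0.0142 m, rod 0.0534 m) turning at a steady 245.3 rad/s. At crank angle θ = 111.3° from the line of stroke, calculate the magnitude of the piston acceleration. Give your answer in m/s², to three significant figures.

ω = 245.3 rad/s
x(θ) = r cosθ + √(L² − r² sin²θ); with ω constant, a = ω²·d²x/dθ².
d²x/dθ² = −r cosθ − r²(cos2θ)/√u − r⁴ sin²2θ/(4u^{3/2}),  u = L² − r² sin²θ = 0.00267653 m².
Substituting r = 0.0142 m, L = 0.0534 m, θ = 111.3°: d²x/dθ² = +0.0079935 m.
a = ω²·d²x/dθ² = (245.3)²·(+0.0079935) = +480.99 m/s²;  |a| = 480.99 m/s².

481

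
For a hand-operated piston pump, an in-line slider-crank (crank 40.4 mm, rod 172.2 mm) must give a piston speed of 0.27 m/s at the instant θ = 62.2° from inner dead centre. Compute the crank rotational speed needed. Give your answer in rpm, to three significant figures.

64.9

For an in-line slider-crank, |v_piston| = rω|sinθ|·[1 + r cosθ/√(L² − r² sin²θ)].
With r = 0.0404 m, L = 0.1722 m, θ = 62.2°: the bracketed kinematic factor |dx/dθ| = 0.039734 m.
ω = v/|dx/dθ| = 0.27/0.039734 = 6.7951 rad/s.
N = 60ω/(2π) = 64.889 rpm.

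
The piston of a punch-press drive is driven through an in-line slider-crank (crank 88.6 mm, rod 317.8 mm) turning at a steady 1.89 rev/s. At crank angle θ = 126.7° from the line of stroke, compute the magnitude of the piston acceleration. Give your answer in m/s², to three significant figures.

ω = 2π·1.89 = 11.88 rad/s
x(θ) = r cosθ + √(L² − r² sin²θ); with ω constant, a = ω²·d²x/dθ².
d²x/dθ² = −r cosθ − r²(cos2θ)/√u − r⁴ sin²2θ/(4u^{3/2}),  u = L² − r² sin²θ = 0.0959505 m².
Substituting r = 0.0886 m, L = 0.3178 m, θ = 126.7°: d²x/dθ² = +0.059714 m.
a = ω²·d²x/dθ² = (11.88)²·(+0.059714) = +8.4209 m/s²;  |a| = 8.4209 m/s².

8.42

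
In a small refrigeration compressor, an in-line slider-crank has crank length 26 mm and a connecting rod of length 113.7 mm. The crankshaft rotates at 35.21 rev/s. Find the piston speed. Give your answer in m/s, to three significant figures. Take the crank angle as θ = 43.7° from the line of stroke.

ω = 2π·35.2 = 221.2 rad/s
For an in-line slider-crank, x = r cosθ + √(L² − r² sin²θ), so v = −rω sinθ·[1 + r cosθ/√(L² − r² sin²θ)].
With r = 0.026 m, L = 0.1137 m, θ = 43.7°: √(L² − r² sin²θ) = 0.11227 m.
v = −0.026·221.2·0.69088·[1 + 0.026·0.72297/0.11227] = -4.6393 m/s.
|v| = 4.6393 m/s.

4.64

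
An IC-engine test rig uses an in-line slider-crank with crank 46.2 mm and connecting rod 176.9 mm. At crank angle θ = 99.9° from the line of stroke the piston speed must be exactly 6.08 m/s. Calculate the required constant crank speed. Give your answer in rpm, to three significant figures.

1340

For an in-line slider-crank, |v_piston| = rω|sinθ|·[1 + r cosθ/√(L² − r² sin²θ)].
With r = 0.0462 m, L = 0.1769 m, θ = 99.9°: the bracketed kinematic factor |dx/dθ| = 0.043397 m.
ω = v/|dx/dθ| = 6.08/0.043397 = 140.1 rad/s.
N = 60ω/(2π) = 1337.9 rpm.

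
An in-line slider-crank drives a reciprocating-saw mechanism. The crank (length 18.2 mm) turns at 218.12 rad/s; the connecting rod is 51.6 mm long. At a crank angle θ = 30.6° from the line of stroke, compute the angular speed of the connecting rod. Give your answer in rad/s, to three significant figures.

67.3

ω = 218.1 rad/s
The rod makes angle φ with the slider axis where L sinφ = r sinθ; differentiating, L cosφ·φ̇ = r ω cosθ.
L cosφ = √(L² − r² sin²θ) = 0.050761 m.
|ω_rod| = r ω |cosθ| / √(L² − r² sin²θ) = 0.0182·218.1·0.86074/0.050761 = 67.314 rad/s.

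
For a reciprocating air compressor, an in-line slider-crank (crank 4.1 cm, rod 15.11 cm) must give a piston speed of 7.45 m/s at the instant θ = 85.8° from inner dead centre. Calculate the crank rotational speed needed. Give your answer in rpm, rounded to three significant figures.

1700

For an in-line slider-crank, |v_piston| = rω|sinθ|·[1 + r cosθ/√(L² − r² sin²θ)].
With r = 0.041 m, L = 0.1511 m, θ = 85.8°: the bracketed kinematic factor |dx/dθ| = 0.041734 m.
ω = v/|dx/dθ| = 7.45/0.041734 = 178.51 rad/s.
N = 60ω/(2π) = 1704.7 rpm.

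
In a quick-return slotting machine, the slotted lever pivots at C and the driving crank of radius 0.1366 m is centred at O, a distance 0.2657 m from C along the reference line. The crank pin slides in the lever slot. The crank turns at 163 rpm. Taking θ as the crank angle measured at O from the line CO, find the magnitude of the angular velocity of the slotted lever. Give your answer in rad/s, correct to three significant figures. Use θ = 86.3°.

3.82

ω = 17.07 rad/s (from 163 rpm).
Crank pin A relative to C: A = (d + r cosθ, r sinθ); lever angle φ = atan2(r sinθ, d + r cosθ).
Differentiating tanφ: φ̇ = rω(d cosθ + r)/(d² + r² + 2dr cosθ).
d² + r² + 2dr cosθ = |CA|² = 0.0939404 m²;  d cosθ + r = +0.15375 m.
|ω_lever| = |0.1366·17.07·+0.15375| / 0.0939404 = 3.8161 rad/s.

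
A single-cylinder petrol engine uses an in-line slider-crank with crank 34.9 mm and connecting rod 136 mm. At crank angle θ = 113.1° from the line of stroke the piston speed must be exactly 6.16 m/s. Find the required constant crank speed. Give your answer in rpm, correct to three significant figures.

2040

For an in-line slider-crank, |v_piston| = rω|sinθ|·[1 + r cosθ/√(L² − r² sin²θ)].
With r = 0.0349 m, L = 0.136 m, θ = 113.1°: the bracketed kinematic factor |dx/dθ| = 0.028776 m.
ω = v/|dx/dθ| = 6.16/0.028776 = 214.07 rad/s.
N = 60ω/(2π) = 2044.2 rpm.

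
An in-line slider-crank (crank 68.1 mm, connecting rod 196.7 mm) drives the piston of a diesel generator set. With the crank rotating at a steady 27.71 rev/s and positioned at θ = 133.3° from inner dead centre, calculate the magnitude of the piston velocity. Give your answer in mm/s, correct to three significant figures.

6510

ω = 2π·27.7 = 174.1 rad/s
For an in-line slider-crank, x = r cosθ + √(L² − r² sin²θ), so v = −rω sinθ·[1 + r cosθ/√(L² − r² sin²θ)].
With r = 0.0681 m, L = 0.1967 m, θ = 133.3°: √(L² − r² sin²θ) = 0.19035 m.
v = −0.0681·174.1·0.72777·[1 + 0.0681·-0.68582/0.19035] = -6.5118 m/s.
|v| = 6.5118 m/s = 6511.8 mm/s.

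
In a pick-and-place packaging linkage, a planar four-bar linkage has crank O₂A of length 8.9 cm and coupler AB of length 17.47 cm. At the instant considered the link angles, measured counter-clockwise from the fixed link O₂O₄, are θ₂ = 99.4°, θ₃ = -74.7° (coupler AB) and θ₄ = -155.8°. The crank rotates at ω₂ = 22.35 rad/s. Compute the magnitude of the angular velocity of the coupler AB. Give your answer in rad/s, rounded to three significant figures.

11.1

ω₂ = 22.35 rad/s
Differentiating the loop-closure r₂e^{iθ₂}+r₃e^{iθ₃}=r₁+r₄e^{iθ₄} gives r₂ω₂e^{iθ₂}+r₃ω₃e^{iθ₃}=r₄ω₄e^{iθ₄}.
Eliminating the other unknown: ω₃ = r₂ω₂ sin(θ₄−θ₂) / [r₃ sin(θ₃−θ₄)].
Numerator sine = +0.96682; denominator sine = +0.98796.
Result = 0.089·22.35·(+0.96682) / (0.1747·(+0.98796)) = +11.142 rad/s; magnitude 11.142 rad/s.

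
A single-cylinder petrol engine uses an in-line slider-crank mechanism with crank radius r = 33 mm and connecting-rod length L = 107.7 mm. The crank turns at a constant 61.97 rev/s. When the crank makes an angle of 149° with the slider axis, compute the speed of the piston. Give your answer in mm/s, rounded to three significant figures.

ω = 2π·62 = 389.4 rad/s
For an in-line slider-crank, x = r cosθ + √(L² − r² sin²θ), so v = −rω sinθ·[1 + r cosθ/√(L² − r² sin²θ)].
With r = 0.033 m, L = 0.1077 m, θ = 149°: √(L² − r² sin²θ) = 0.10635 m.
v = −0.033·389.4·0.51504·[1 + 0.033·-0.85717/0.10635] = -4.8576 m/s.
|v| = 4.8576 m/s = 4857.6 mm/s.

4860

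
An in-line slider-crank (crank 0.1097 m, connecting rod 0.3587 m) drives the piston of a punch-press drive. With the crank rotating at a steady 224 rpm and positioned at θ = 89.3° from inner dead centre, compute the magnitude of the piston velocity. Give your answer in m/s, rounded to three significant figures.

2.58

ω = 2π·224/60 = 23.46 rad/s
For an in-line slider-crank, x = r cosθ + √(L² − r² sin²θ), so v = −rω sinθ·[1 + r cosθ/√(L² − r² sin²θ)].
With r = 0.1097 m, L = 0.3587 m, θ = 89.3°: √(L² − r² sin²θ) = 0.34152 m.
v = −0.1097·23.46·0.99993·[1 + 0.1097·0.01222/0.34152] = -2.5832 m/s.
|v| = 2.5832 m/s.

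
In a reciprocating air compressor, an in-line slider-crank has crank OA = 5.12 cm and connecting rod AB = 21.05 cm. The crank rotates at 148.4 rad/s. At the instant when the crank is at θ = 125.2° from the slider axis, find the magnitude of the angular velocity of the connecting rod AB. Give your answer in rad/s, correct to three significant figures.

ω = 148.4 rad/s
The rod makes angle φ with the slider axis where L sinφ = r sinθ; differentiating, L cosφ·φ̇ = r ω cosθ.
L cosφ = √(L² − r² sin²θ) = 0.2063 m.
|ω_rod| = r ω |cosθ| / √(L² − r² sin²θ) = 0.0512·148.4·0.57643/0.2063 = 21.23 rad/s.

21.2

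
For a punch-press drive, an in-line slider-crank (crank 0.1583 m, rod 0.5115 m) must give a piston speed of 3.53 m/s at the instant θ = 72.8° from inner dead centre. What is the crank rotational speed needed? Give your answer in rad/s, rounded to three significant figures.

21.3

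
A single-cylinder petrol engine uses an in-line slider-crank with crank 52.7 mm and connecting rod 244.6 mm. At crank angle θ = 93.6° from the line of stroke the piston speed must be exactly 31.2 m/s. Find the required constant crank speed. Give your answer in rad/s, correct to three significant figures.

602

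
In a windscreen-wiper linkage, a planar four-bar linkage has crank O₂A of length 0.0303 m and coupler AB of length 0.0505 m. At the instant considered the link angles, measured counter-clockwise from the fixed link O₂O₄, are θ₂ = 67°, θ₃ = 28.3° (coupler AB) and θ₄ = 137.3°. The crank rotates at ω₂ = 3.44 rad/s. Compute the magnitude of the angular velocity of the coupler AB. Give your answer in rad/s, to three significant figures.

ω₂ = 3.44 rad/s
Differentiating the loop-closure r₂e^{iθ₂}+r₃e^{iθ₃}=r₁+r₄e^{iθ₄} gives r₂ω₂e^{iθ₂}+r₃ω₃e^{iθ₃}=r₄ω₄e^{iθ₄}.
Eliminating the other unknown: ω₃ = r₂ω₂ sin(θ₄−θ₂) / [r₃ sin(θ₃−θ₄)].
Numerator sine = +0.94147; denominator sine = -0.94552.
Result = 0.0303·3.44·(+0.94147) / (0.0505·(-0.94552)) = -2.0552 rad/s; magnitude 2.0552 rad/s.

2.06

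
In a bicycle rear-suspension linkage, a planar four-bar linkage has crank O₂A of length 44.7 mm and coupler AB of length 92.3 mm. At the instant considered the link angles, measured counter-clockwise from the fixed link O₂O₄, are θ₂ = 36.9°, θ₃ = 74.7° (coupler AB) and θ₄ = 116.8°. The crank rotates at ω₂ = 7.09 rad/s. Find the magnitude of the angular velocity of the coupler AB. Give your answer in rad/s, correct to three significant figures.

5.04

ω₂ = 7.09 rad/s
Differentiating the loop-closure r₂e^{iθ₂}+r₃e^{iθ₃}=r₁+r₄e^{iθ₄} gives r₂ω₂e^{iθ₂}+r₃ω₃e^{iθ₃}=r₄ω₄e^{iθ₄}.
Eliminating the other unknown: ω₃ = r₂ω₂ sin(θ₄−θ₂) / [r₃ sin(θ₃−θ₄)].
Numerator sine = +0.98450; denominator sine = -0.67043.
Result = 0.0447·7.09·(+0.98450) / (0.0923·(-0.67043)) = -5.0422 rad/s; magnitude 5.0422 rad/s.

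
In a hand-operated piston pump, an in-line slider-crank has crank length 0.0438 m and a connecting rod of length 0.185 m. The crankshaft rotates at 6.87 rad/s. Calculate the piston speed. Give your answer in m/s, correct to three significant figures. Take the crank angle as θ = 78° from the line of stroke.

0.309

ω = 6.87 rad/s
For an in-line slider-crank, x = r cosθ + √(L² − r² sin²θ), so v = −rω sinθ·[1 + r cosθ/√(L² − r² sin²θ)].
With r = 0.0438 m, L = 0.185 m, θ = 78°: √(L² − r² sin²θ) = 0.17997 m.
v = −0.0438·6.87·0.97815·[1 + 0.0438·0.20791/0.17997] = -0.30922 m/s.
|v| = 0.30922 m/s.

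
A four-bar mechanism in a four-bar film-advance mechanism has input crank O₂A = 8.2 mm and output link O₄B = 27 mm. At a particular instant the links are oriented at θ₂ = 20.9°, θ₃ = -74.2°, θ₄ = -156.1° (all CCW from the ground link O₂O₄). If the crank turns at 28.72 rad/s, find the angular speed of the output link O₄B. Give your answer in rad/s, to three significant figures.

8.78

ω₂ = 28.72 rad/s
Differentiating the loop-closure r₂e^{iθ₂}+r₃e^{iθ₃}=r₁+r₄e^{iθ₄} gives r₂ω₂e^{iθ₂}+r₃ω₃e^{iθ₃}=r₄ω₄e^{iθ₄}.
Eliminating the other unknown: ω₄ = r₂ω₂ sin(θ₂−θ₃) / [r₄ sin(θ₄−θ₃)].
Numerator sine = +0.99604; denominator sine = -0.99002.
Result = 0.0082·28.72·(+0.99604) / (0.027·(-0.99002)) = -8.7754 rad/s; magnitude 8.7754 rad/s.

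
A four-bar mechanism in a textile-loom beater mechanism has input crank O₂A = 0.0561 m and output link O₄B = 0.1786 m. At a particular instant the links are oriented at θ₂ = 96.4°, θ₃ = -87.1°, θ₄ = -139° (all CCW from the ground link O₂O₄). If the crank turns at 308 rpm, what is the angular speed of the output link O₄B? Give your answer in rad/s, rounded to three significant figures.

0.786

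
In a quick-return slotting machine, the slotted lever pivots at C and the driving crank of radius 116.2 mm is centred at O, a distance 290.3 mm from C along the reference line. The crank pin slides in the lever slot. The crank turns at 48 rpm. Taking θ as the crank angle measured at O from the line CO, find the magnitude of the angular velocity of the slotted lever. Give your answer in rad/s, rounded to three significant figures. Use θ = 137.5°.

1.19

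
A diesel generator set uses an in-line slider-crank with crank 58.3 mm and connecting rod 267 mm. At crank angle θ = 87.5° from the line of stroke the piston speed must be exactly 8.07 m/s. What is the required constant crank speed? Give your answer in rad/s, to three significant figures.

137

For an in-line slider-crank, |v_piston| = rω|sinθ|·[1 + r cosθ/√(L² − r² sin²θ)].
With r = 0.0583 m, L = 0.267 m, θ = 87.5°: the bracketed kinematic factor |dx/dθ| = 0.058813 m.
ω = v/|dx/dθ| = 8.07/0.058813 = 137.21 rad/s.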